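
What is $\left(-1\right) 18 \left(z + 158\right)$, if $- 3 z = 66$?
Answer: $-2448$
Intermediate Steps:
$z = -22$ ($z = \left(- \frac{1}{3}\right) 66 = -22$)
$\left(-1\right) 18 \left(z + 158\right) = \left(-1\right) 18 \left(-22 + 158\right) = \left(-18\right) 136 = -2448$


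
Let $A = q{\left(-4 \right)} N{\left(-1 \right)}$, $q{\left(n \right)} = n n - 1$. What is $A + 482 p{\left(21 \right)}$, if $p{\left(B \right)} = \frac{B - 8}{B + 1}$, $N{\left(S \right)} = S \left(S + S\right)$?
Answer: $\frac{3463}{11} \approx 314.82$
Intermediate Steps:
$N{\left(S \right)} = 2 S^{2}$ ($N{\left(S \right)} = S 2 S = 2 S^{2}$)
$q{\left(n \right)} = -1 + n^{2}$ ($q{\left(n \right)} = n^{2} - 1 = -1 + n^{2}$)
$p{\left(B \right)} = \frac{-8 + B}{1 + B}$
$A = 30$ ($A = \left(-1 + \left(-4\right)^{2}\right) 2 \left(-1\right)^{2} = \left(-1 + 16\right) 2 \cdot 1 = 15 \cdot 2 = 30$)
$A + 482 p{\left(21 \right)} = 30 + 482 \frac{-8 + 21}{1 + 21} = 30 + 482 \cdot \frac{1}{22} \cdot 13 = 30 + 482 \cdot \frac{13}{22} = 30 + \frac{3133}{11} = \frac{3463}{11}$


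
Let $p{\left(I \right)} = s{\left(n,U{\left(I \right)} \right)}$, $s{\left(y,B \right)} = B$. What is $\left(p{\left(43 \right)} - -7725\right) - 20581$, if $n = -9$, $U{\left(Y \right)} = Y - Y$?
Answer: $-12856$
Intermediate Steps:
$U{\left(Y \right)} = 0$
$p{\left(I \right)} = 0$
$\left(p{\left(43 \right)} - -7725\right) - 20581 = \left(0 - -7725\right) - 20581 = \left(0 + 7725\right) - 20581 = 7725 - 20581 = -12856$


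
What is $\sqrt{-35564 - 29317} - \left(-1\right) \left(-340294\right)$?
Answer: $-340294 + 27 i \sqrt{89} \approx -3.4029 \cdot 10^{5} + 254.72 i$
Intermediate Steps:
$\sqrt{-35564 - 29317} - \left(-1\right) \left(-340294\right) = \sqrt{-64881} - 340294 = 27 i \sqrt{89} - 340294 = -340294 + 27 i \sqrt{89}$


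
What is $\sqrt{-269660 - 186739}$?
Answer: $3 i \sqrt{50711} \approx 675.57 i$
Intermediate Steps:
$\sqrt{-269660 - 186739} = \sqrt{-456399} = 3 i \sqrt{50711}$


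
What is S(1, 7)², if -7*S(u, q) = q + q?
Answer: 4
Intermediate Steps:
S(u, q) = -2*q/7 (S(u, q) = -(q + q)/7 = -2*q/7)
S(1, 7)² = (-2/7*7)² = (-2)² = 4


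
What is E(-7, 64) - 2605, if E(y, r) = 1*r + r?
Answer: -2477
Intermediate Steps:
E(y, r) = 2*r (E(y, r) = r + r = 2*r)
E(-7, 64) - 2605 = 2*64 - 2605 = 128 - 2605 = -2477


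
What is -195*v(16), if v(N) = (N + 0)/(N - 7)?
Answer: -1040/3 ≈ -346.67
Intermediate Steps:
v(N) = N/(-7 + N)
-195*v(16) = -3120/(-7 + 16) = -3120/9 = -195*16/9 = -1040/3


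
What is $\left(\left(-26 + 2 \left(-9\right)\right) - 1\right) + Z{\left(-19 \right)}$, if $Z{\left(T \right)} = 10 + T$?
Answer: $-54$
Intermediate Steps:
$\left(\left(-26 + 2 \left(-9\right)\right) - 1\right) + Z{\left(-19 \right)} = \left(\left(-26 + 2 \left(-9\right)\right) - 1\right) + \left(10 - 19\right) = \left(\left(-26 - 18\right) - 1\right) - 9 = \left(-44 - 1\right) - 9 = -45 - 9 = -54$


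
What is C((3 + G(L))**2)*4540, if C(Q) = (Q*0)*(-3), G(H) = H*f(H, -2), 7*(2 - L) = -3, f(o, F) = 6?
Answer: 0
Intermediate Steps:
L = 17/7 (L = 2 - 1/7*(-3) = 2 + 3/7 = 17/7 ≈ 2.4286)
G(H) = 6*H (G(H) = H*6 = 6*H)
C(Q) = 0 (C(Q) = 0*(-3) = 0)
C((3 + G(L))**2)*4540 = 0*4540 = 0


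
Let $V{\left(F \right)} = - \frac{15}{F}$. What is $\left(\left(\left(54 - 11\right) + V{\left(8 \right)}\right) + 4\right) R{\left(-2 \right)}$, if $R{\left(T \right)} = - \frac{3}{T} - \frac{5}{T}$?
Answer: $\frac{361}{2} \approx 180.5$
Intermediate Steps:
$R{\left(T \right)} = - \frac{8}{T}$
$\left(\left(\left(54 - 11\right) + V{\left(8 \right)}\right) + 4\right) R{\left(-2 \right)} = \left(\left(\left(54 - 11\right) - \frac{15}{8}\right) + 4\right) \left(- \frac{8}{-2}\right) = \left(\left(\left(54 - 11\right) - \frac{15}{8}\right) + 4\right) \left(\left(-8\right) \left(- \frac{1}{2}\right)\right) = \left(\left(43 - \frac{15}{8}\right) + 4\right) 4 = \left(\frac{329}{8} + 4\right) 4 = \frac{361}{8} \cdot 4 = \frac{361}{2}$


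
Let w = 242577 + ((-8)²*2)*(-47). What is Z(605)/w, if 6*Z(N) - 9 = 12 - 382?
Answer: -361/1419366 ≈ -0.00025434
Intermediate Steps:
w = 236561 (w = 242577 + (64*2)*(-47) = 242577 + 128*(-47) = 242577 - 6016 = 236561)
Z(N) = -361/6 (Z(N) = 3/2 + (12 - 382)/6 = 3/2 + (⅙)*(-370) = 3/2 - 185/3 = -361/6)
Z(605)/w = -361/6/236561 = -361/6*1/236561 = -361/1419366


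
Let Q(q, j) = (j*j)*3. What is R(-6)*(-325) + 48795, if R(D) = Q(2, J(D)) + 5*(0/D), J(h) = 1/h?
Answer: 585215/12 ≈ 48768.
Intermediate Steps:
J(h) = 1/h
Q(q, j) = 3*j² (Q(q, j) = j²*3 = 3*j²)
R(D) = 3/D² (R(D) = 3*(1/D)² + 5*(0/D) = 3/D² + 5*0 = 3/D² + 0 = 3/D²)
R(-6)*(-325) + 48795 = (3/(-6)²)*(-325) + 48795 = (3*(1/36))*(-325) + 48795 = (1/12)*(-325) + 48795 = -325/12 + 48795 = 585215/12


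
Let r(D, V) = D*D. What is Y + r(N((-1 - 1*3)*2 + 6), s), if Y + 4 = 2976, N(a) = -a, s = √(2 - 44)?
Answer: 2976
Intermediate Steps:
s = I*√42 (s = √(-42) = I*√42 ≈ 6.4807*I)
Y = 2972 (Y = -4 + 2976 = 2972)
r(D, V) = D²
Y + r(N((-1 - 1*3)*2 + 6), s) = 2972 + (-((-1 - 1*3)*2 + 6))² = 2972 + (-((-1 - 3)*2 + 6))² = 2972 + (-(-4*2 + 6))² = 2972 + (-(-8 + 6))² = 2972 + (-1*(-2))² = 2972 + 2² = 2972 + 4 = 2976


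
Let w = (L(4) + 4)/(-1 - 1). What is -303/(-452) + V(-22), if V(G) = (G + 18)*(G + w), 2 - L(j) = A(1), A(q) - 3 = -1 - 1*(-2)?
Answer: 41887/452 ≈ 92.670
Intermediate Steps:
A(q) = 4 (A(q) = 3 + (-1 - 1*(-2)) = 3 + (-1 + 2) = 3 + 1 = 4)
L(j) = -2 (L(j) = 2 - 1*4 = 2 - 4 = -2)
w = -1 (w = (-2 + 4)/(-1 - 1) = 2/(-2) = 2*(-½) = -1)
V(G) = (-1 + G)*(18 + G) (V(G) = (G + 18)*(G - 1) = (18 + G)*(-1 + G) = (-1 + G)*(18 + G))
-303/(-452) + V(-22) = -303/(-452) + (-18 + (-22)² + 17*(-22)) = -1/452*(-303) + (-18 + 484 - 374) = 303/452 + 92 = 41887/452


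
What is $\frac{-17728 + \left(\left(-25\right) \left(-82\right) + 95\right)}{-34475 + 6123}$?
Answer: $\frac{15583}{28352} \approx 0.54963$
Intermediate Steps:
$\frac{-17728 + \left(\left(-25\right) \left(-82\right) + 95\right)}{-34475 + 6123} = \frac{-17728 + \left(2050 + 95\right)}{-28352} = \left(-17728 + 2145\right) \left(- \frac{1}{28352}\right) = \left(-15583\right) \left(- \frac{1}{28352}\right) = \frac{15583}{28352}$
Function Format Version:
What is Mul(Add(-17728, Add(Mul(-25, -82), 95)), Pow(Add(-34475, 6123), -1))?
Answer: Rational(15583, 28352) ≈ 0.54963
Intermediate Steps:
Mul(Add(-17728, Add(Mul(-25, -82), 95)), Pow(Add(-34475, 6123), -1)) = Mul(Add(-17728, Add(2050, 95)), Pow(-28352, -1)) = Mul(Add(-17728, 2145), Rational(-1, 28352)) = Mul(-15583, Rational(-1, 28352)) = Rational(15583, 28352)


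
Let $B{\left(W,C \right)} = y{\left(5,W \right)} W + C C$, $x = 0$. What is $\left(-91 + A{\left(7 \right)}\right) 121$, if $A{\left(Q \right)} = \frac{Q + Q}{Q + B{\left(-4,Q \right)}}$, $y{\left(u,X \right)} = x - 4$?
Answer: $- \frac{395549}{36} \approx -10987.0$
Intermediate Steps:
$y{\left(u,X \right)} = -4$ ($y{\left(u,X \right)} = 0 - 4 = -4$)
$B{\left(W,C \right)} = C^{2} - 4 W$ ($B{\left(W,C \right)} = - 4 W + C C = - 4 W + C^{2} = C^{2} - 4 W$)
$A{\left(Q \right)} = \frac{2 Q}{16 + Q + Q^{2}}$ ($A{\left(Q \right)} = \frac{Q + Q}{Q + \left(Q^{2} - -16\right)} = \frac{2 Q}{Q + \left(Q^{2} + 16\right)} = \frac{2 Q}{Q + \left(16 + Q^{2}\right)} = \frac{2 Q}{16 + Q + Q^{2}}$)
$\left(-91 + A{\left(7 \right)}\right) 121 = \left(-91 + 2 \cdot 7 \frac{1}{16 + 7 + 7^{2}}\right) 121 = \left(-91 + 2 \cdot 7 \frac{1}{16 + 7 + 49}\right) 121 = \left(-91 + 2 \cdot 7 \cdot \frac{1}{72}\right) 121 = \left(-91 + \frac{7}{36}\right) 121 = \left(- \frac{3269}{36}\right) 121 = - \frac{395549}{36}$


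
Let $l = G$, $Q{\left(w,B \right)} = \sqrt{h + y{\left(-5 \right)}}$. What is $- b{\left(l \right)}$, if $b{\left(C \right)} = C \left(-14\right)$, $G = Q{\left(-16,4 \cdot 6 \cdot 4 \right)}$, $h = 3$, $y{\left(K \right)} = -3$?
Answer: $0$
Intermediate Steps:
$Q{\left(w,B \right)} = 0$ ($Q{\left(w,B \right)} = \sqrt{3 - 3} = \sqrt{0} = 0$)
$G = 0$
$l = 0$
$b{\left(C \right)} = - 14 C$
$- b{\left(l \right)} = - \left(-14\right) 0 = \left(-1\right) 0 = 0$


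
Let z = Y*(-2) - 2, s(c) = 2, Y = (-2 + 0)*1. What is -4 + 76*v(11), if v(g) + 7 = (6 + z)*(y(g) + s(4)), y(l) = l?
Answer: 7368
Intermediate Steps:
Y = -2 (Y = -2*1 = -2)
z = 2 (z = -2*(-2) - 2 = 4 - 2 = 2)
v(g) = 9 + 8*g (v(g) = -7 + (6 + 2)*(g + 2) = -7 + 8*(2 + g) = -7 + (16 + 8*g) = 9 + 8*g)
-4 + 76*v(11) = -4 + 76*(9 + 8*11) = -4 + 76*(9 + 88) = -4 + 76*97 = -4 + 7372 = 7368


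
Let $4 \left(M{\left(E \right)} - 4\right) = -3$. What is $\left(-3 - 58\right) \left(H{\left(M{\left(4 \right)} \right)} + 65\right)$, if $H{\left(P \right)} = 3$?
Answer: $-4148$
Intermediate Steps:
$M{\left(E \right)} = \frac{13}{4}$ ($M{\left(E \right)} = 4 + \frac{1}{4} \left(-3\right) = 4 - \frac{3}{4} = \frac{13}{4}$)
$\left(-3 - 58\right) \left(H{\left(M{\left(4 \right)} \right)} + 65\right) = \left(-3 - 58\right) \left(3 + 65\right) = \left(-3 - 58\right) 68 = \left(-61\right) 68 = -4148$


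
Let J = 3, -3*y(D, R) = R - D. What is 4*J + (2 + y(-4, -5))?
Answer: 43/3 ≈ 14.333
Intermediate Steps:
y(D, R) = -R/3 + D/3 (y(D, R) = -(R - D)/3 = -R/3 + D/3)
4*J + (2 + y(-4, -5)) = 4*3 + (2 + (-⅓*(-5) + (⅓)*(-4))) = 12 + (2 + (5/3 - 4/3)) = 12 + (2 + ⅓) = 12 + 7/3 = 43/3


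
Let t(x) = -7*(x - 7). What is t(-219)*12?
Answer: 18984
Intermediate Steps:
t(x) = 49 - 7*x (t(x) = -7*(-7 + x) = 49 - 7*x)
t(-219)*12 = (49 - 7*(-219))*12 = (49 + 1533)*12 = 1582*12 = 18984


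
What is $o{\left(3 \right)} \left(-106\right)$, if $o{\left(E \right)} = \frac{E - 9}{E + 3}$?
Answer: $106$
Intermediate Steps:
$o{\left(E \right)} = \frac{-9 + E}{3 + E}$
$o{\left(3 \right)} \left(-106\right) = \frac{-9 + 3}{3 + 3} \left(-106\right) = \frac{1}{6} \left(-6\right) \left(-106\right) = \left(-1\right) \left(-106\right) = 106$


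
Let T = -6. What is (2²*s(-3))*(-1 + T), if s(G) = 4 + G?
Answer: -28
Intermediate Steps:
(2²*s(-3))*(-1 + T) = (2²*(4 - 3))*(-1 - 6) = (4*1)*(-7) = 4*(-7) = -28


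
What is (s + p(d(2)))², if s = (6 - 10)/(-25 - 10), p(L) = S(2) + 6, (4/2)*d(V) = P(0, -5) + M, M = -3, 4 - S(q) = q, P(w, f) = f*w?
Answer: 80656/1225 ≈ 65.842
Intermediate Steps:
S(q) = 4 - q
d(V) = -3/2 (d(V) = (-5*0 - 3)/2 = (0 - 3)/2 = (½)*(-3) = -3/2)
p(L) = 8 (p(L) = (4 - 1*2) + 6 = (4 - 2) + 6 = 2 + 6 = 8)
s = 4/35 (s = -4/(-35) = -4*(-1/35) = 4/35 ≈ 0.11429)
(s + p(d(2)))² = (4/35 + 8)² = (284/35)² = 80656/1225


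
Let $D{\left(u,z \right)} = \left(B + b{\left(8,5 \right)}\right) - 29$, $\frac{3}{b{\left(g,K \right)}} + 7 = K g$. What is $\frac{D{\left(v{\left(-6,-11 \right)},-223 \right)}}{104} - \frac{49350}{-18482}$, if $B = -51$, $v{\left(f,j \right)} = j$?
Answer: $\frac{20105361}{10571704} \approx 1.9018$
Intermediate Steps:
$b{\left(g,K \right)} = \frac{3}{-7 + K g}$
$D{\left(u,z \right)} = - \frac{879}{11}$ ($D{\left(u,z \right)} = \left(-51 + \frac{3}{-7 + 5 \cdot 8}\right) - 29 = \left(-51 + \frac{3}{-7 + 40}\right) - 29 = \left(-51 + \frac{3}{33}\right) - 29 = \left(-51 + 3 \cdot \frac{1}{33}\right) - 29 = \left(-51 + \frac{1}{11}\right) - 29 = - \frac{560}{11} - 29 = - \frac{879}{11}$)
$\frac{D{\left(v{\left(-6,-11 \right)},-223 \right)}}{104} - \frac{49350}{-18482} = - \frac{879}{11 \cdot 104} - \frac{49350}{-18482} = \left(- \frac{879}{11}\right) \frac{1}{104} - - \frac{24675}{9241} = - \frac{879}{1144} + \frac{24675}{9241} = \frac{20105361}{10571704}$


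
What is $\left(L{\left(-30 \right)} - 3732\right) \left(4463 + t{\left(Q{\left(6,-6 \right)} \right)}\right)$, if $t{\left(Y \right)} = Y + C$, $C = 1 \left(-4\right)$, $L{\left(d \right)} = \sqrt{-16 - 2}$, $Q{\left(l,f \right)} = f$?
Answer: $-16618596 + 13359 i \sqrt{2} \approx -1.6619 \cdot 10^{7} + 18892.0 i$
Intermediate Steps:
$L{\left(d \right)} = 3 i \sqrt{2}$ ($L{\left(d \right)} = \sqrt{-18} = 3 i \sqrt{2}$)
$C = -4$
$t{\left(Y \right)} = -4 + Y$ ($t{\left(Y \right)} = Y - 4 = -4 + Y$)
$\left(L{\left(-30 \right)} - 3732\right) \left(4463 + t{\left(Q{\left(6,-6 \right)} \right)}\right) = \left(3 i \sqrt{2} - 3732\right) \left(4463 - 10\right) = \left(-3732 + 3 i \sqrt{2}\right) \left(4463 - 10\right) = \left(-3732 + 3 i \sqrt{2}\right) 4453 = -16618596 + 13359 i \sqrt{2}$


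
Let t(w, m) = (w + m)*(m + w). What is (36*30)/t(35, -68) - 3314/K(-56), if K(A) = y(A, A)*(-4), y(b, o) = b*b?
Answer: 953137/758912 ≈ 1.2559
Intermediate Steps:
t(w, m) = (m + w)**2 (t(w, m) = (m + w)*(m + w) = (m + w)**2)
y(b, o) = b**2
K(A) = -4*A**2 (K(A) = A**2*(-4) = -4*A**2)
(36*30)/t(35, -68) - 3314/K(-56) = (36*30)/((-68 + 35)**2) - 3314/((-4*(-56)**2)) = 1080/((-33)**2) - 3314/((-4*3136)) = 1080/1089 - 3314/(-12544) = 1080*(1/1089) - 3314*(-1/12544) = 120/121 + 1657/6272 = 953137/758912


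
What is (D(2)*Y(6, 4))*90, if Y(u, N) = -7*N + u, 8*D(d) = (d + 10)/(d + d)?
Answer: -1485/2 ≈ -742.50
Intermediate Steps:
D(d) = (10 + d)/(16*d) (D(d) = ((d + 10)/(d + d))/8 = ((10 + d)/((2*d)))/8 = ((10 + d)*(1/(2*d)))/8 = ((10 + d)/(2*d))/8 = (10 + d)/(16*d))
Y(u, N) = u - 7*N
(D(2)*Y(6, 4))*90 = (((1/16)*(10 + 2)/2)*(6 - 7*4))*90 = (((1/16)*(½)*12)*(6 - 28))*90 = ((3/8)*(-22))*90 = -33/4*90 = -1485/2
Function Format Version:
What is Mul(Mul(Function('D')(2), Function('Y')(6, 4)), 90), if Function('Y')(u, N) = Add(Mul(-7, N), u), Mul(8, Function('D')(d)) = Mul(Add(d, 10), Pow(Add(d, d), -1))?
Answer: Rational(-1485, 2) ≈ -742.50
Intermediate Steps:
Function('D')(d) = Mul(Rational(1, 16), Pow(d, -1), Add(10, d)) (Function('D')(d) = Mul(Rational(1, 8), Mul(Add(d, 10), Pow(Add(d, d), -1))) = Mul(Rational(1, 8), Mul(Add(10, d), Pow(Mul(2, d), -1))) = Mul(Rational(1, 8), Mul(Add(10, d), Mul(Rational(1, 2), Pow(d, -1)))) = Mul(Rational(1, 8), Mul(Rational(1, 2), Pow(d, -1), Add(10, d))) = Mul(Rational(1, 16), Pow(d, -1), Add(10, d)))
Function('Y')(u, N) = Add(u, Mul(-7, N))
Mul(Mul(Function('D')(2), Function('Y')(6, 4)), 90) = Mul(Mul(Mul(Rational(1, 16), Pow(2, -1), Add(10, 2)), Add(6, Mul(-7, 4))), 90) = Mul(Mul(Mul(Rational(1, 16), Rational(1, 2), 12), Add(6, -28)), 90) = Mul(Mul(Rational(3, 8), -22), 90) = Mul(Rational(-33, 4), 90) = Rational(-1485, 2)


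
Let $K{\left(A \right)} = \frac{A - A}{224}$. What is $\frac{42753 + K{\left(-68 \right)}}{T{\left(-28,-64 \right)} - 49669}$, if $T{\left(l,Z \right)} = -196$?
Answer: $- \frac{42753}{49865} \approx -0.85738$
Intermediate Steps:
$K{\left(A \right)} = 0$ ($K{\left(A \right)} = 0 \cdot \frac{1}{224} = 0$)
$\frac{42753 + K{\left(-68 \right)}}{T{\left(-28,-64 \right)} - 49669} = \frac{42753 + 0}{-196 - 49669} = \frac{42753}{-49865} = 42753 \left(- \frac{1}{49865}\right) = - \frac{42753}{49865}$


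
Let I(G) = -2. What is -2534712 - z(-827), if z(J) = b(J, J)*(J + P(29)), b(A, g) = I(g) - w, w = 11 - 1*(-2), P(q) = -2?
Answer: -2547147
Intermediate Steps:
w = 13 (w = 11 + 2 = 13)
b(A, g) = -15 (b(A, g) = -2 - 1*13 = -2 - 13 = -15)
z(J) = 30 - 15*J (z(J) = -15*(J - 2) = -15*(-2 + J) = 30 - 15*J)
-2534712 - z(-827) = -2534712 - (30 - 15*(-827)) = -2534712 - (30 + 12405) = -2534712 - 1*12435 = -2534712 - 12435 = -2547147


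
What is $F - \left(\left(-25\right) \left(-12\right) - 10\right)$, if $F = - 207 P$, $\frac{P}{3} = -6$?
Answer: $3436$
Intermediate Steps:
$P = -18$ ($P = 3 \left(-6\right) = -18$)
$F = 3726$ ($F = \left(-207\right) \left(-18\right) = 3726$)
$F - \left(\left(-25\right) \left(-12\right) - 10\right) = 3726 - \left(\left(-25\right) \left(-12\right) - 10\right) = 3726 - \left(300 - 10\right) = 3726 - 290 = 3436$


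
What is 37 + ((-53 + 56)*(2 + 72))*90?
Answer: 20017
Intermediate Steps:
37 + ((-53 + 56)*(2 + 72))*90 = 37 + (3*74)*90 = 37 + 222*90 = 37 + 19980 = 20017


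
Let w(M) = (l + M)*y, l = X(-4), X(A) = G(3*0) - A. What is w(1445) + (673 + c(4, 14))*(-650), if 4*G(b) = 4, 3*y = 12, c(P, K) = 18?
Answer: -443350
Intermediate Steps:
y = 4 (y = (⅓)*12 = 4)
G(b) = 1 (G(b) = (¼)*4 = 1)
X(A) = 1 - A
l = 5 (l = 1 - 1*(-4) = 1 + 4 = 5)
w(M) = 20 + 4*M (w(M) = (5 + M)*4 = 20 + 4*M)
w(1445) + (673 + c(4, 14))*(-650) = (20 + 4*1445) + (673 + 18)*(-650) = (20 + 5780) + 691*(-650) = 5800 - 449150 = -443350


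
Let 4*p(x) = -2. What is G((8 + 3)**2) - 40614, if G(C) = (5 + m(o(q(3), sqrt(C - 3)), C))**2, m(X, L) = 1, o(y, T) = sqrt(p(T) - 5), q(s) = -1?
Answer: -40578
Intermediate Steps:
p(x) = -1/2 (p(x) = (1/4)*(-2) = -1/2)
o(y, T) = I*sqrt(22)/2 (o(y, T) = sqrt(-1/2 - 5) = sqrt(-11/2) = I*sqrt(22)/2)
G(C) = 36 (G(C) = (5 + 1)**2 = 6**2 = 36)
G((8 + 3)**2) - 40614 = 36 - 40614 = -40578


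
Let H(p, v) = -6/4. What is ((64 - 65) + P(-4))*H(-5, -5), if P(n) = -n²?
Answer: 51/2 ≈ 25.500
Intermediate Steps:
H(p, v) = -3/2 (H(p, v) = -6*¼ = -3/2)
((64 - 65) + P(-4))*H(-5, -5) = ((64 - 65) - 1*(-4)²)*(-3/2) = (-1 - 1*16)*(-3/2) = (-1 - 16)*(-3/2) = -17*(-3/2) = 51/2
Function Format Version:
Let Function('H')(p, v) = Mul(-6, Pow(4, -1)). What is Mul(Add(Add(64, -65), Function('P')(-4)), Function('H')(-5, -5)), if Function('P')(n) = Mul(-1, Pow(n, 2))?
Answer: Rational(51, 2) ≈ 25.500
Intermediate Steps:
Function('H')(p, v) = Rational(-3, 2) (Function('H')(p, v) = Mul(-6, Rational(1, 4)) = Rational(-3, 2))
Mul(Add(Add(64, -65), Function('P')(-4)), Function('H')(-5, -5)) = Mul(Add(Add(64, -65), Mul(-1, Pow(-4, 2))), Rational(-3, 2)) = Mul(Add(-1, Mul(-1, 16)), Rational(-3, 2)) = Mul(Add(-1, -16), Rational(-3, 2)) = Mul(-17, Rational(-3, 2)) = Rational(51, 2)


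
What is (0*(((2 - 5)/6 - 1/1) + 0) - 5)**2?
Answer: 25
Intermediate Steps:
(0*(((2 - 5)/6 - 1/1) + 0) - 5)**2 = (0*((-3*1/6 - 1*1) + 0) - 5)**2 = (0*((-1/2 - 1) + 0) - 5)**2 = (0*(-3/2 + 0) - 5)**2 = (0*(-3/2) - 5)**2 = (0 - 5)**2 = (-5)**2 = 25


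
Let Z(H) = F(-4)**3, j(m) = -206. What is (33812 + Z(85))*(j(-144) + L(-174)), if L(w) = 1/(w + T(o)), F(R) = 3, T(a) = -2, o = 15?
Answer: -1226900623/176 ≈ -6.9710e+6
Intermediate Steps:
Z(H) = 27 (Z(H) = 3**3 = 27)
L(w) = 1/(-2 + w) (L(w) = 1/(w - 2) = 1/(-2 + w))
(33812 + Z(85))*(j(-144) + L(-174)) = (33812 + 27)*(-206 + 1/(-2 - 174)) = 33839*(-206 + 1/(-176)) = 33839*(-206 - 1/176) = 33839*(-36257/176) = -1226900623/176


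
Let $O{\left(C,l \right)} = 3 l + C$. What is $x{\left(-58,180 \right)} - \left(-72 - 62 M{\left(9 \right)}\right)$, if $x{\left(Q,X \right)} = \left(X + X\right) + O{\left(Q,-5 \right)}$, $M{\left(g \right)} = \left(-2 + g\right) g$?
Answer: $4265$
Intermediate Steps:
$O{\left(C,l \right)} = C + 3 l$
$M{\left(g \right)} = g \left(-2 + g\right)$
$x{\left(Q,X \right)} = -15 + Q + 2 X$ ($x{\left(Q,X \right)} = \left(X + X\right) + \left(Q + 3 \left(-5\right)\right) = 2 X + \left(Q - 15\right) = 2 X + \left(-15 + Q\right) = -15 + Q + 2 X$)
$x{\left(-58,180 \right)} - \left(-72 - 62 M{\left(9 \right)}\right) = \left(-15 - 58 + 2 \cdot 180\right) - \left(-72 - 62 \cdot 9 \left(-2 + 9\right)\right) = \left(-15 - 58 + 360\right) - \left(-72 - 62 \cdot 9 \cdot 7\right) = 287 - \left(-72 - 3906\right) = 287 - -3978 = 287 + 3978 = 4265$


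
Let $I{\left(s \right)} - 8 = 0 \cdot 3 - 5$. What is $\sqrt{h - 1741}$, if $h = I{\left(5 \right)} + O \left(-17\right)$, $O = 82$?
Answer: $6 i \sqrt{87} \approx 55.964 i$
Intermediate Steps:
$I{\left(s \right)} = 3$ ($I{\left(s \right)} = 8 + \left(0 \cdot 3 - 5\right) = 8 + \left(0 - 5\right) = 8 - 5 = 3$)
$h = -1391$ ($h = 3 + 82 \left(-17\right) = 3 - 1394 = -1391$)
$\sqrt{h - 1741} = \sqrt{-1391 - 1741} = \sqrt{-3132} = 6 i \sqrt{87}$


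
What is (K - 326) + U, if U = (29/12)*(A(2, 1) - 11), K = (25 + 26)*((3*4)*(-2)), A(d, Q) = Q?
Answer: -9445/6 ≈ -1574.2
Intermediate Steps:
K = -1224 (K = 51*(12*(-2)) = 51*(-24) = -1224)
U = -145/6 (U = (29/12)*(1 - 11) = (29*(1/12))*(-10) = (29/12)*(-10) = -145/6 ≈ -24.167)
(K - 326) + U = (-1224 - 326) - 145/6 = -1550 - 145/6 = -9445/6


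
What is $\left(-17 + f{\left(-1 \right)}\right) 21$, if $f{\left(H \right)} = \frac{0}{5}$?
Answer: $-357$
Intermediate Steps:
$f{\left(H \right)} = 0$ ($f{\left(H \right)} = 0 \cdot \frac{1}{5} = 0$)
$\left(-17 + f{\left(-1 \right)}\right) 21 = \left(-17 + 0\right) 21 = \left(-17\right) 21 = -357$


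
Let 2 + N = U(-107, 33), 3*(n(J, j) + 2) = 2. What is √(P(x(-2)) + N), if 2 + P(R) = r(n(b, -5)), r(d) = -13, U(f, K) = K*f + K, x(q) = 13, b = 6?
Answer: I*√3515 ≈ 59.287*I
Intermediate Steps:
U(f, K) = K + K*f
n(J, j) = -4/3 (n(J, j) = -2 + (⅓)*2 = -2 + ⅔ = -4/3)
N = -3500 (N = -2 + 33*(1 - 107) = -2 + 33*(-106) = -2 - 3498 = -3500)
P(R) = -15 (P(R) = -2 - 13 = -15)
√(P(x(-2)) + N) = √(-15 - 3500) = √(-3515) = I*√3515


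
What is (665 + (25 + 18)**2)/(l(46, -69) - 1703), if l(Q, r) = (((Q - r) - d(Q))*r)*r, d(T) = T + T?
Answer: 1257/53900 ≈ 0.023321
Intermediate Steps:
d(T) = 2*T
l(Q, r) = r**2*(-Q - r) (l(Q, r) = (((Q - r) - 2*Q)*r)*r = ((-Q - r)*r)*r = (r*(-Q - r))*r = r**2*(-Q - r))
(665 + (25 + 18)**2)/(l(46, -69) - 1703) = (665 + (25 + 18)**2)/((-69)**2*(-1*46 - 1*(-69)) - 1703) = (665 + 43**2)/(4761*(-46 + 69) - 1703) = (665 + 1849)/(4761*23 - 1703) = 2514/(109503 - 1703) = 2514/107800 = 2514*(1/107800) = 1257/53900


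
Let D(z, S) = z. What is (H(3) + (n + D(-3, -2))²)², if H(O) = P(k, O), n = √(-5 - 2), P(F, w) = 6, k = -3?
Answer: -188 - 96*I*√7 ≈ -188.0 - 253.99*I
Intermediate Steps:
n = I*√7 (n = √(-7) = I*√7 ≈ 2.6458*I)
H(O) = 6
(H(3) + (n + D(-3, -2))²)² = (6 + (I*√7 - 3)²)² = (6 + (-3 + I*√7)²)²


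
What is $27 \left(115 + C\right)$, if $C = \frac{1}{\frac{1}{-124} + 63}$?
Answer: $\frac{24256503}{7811} \approx 3105.4$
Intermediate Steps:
$C = \frac{124}{7811}$ ($C = \frac{1}{- \frac{1}{124} + 63} = \frac{1}{\frac{7811}{124}} = \frac{124}{7811} \approx 0.015875$)
$27 \left(115 + C\right) = 27 \left(115 + \frac{124}{7811}\right) = 27 \cdot \frac{898389}{7811} = \frac{24256503}{7811}$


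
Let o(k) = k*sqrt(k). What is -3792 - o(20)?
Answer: -3792 - 40*sqrt(5) ≈ -3881.4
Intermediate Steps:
o(k) = k**(3/2)
-3792 - o(20) = -3792 - 20**(3/2) = -3792 - 40*sqrt(5)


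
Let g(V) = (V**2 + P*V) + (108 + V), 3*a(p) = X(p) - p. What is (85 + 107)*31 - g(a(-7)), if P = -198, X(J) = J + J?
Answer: 48410/9 ≈ 5378.9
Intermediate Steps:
X(J) = 2*J
a(p) = p/3 (a(p) = (2*p - p)/3 = p/3)
g(V) = 108 + V**2 - 197*V (g(V) = (V**2 - 198*V) + (108 + V) = 108 + V**2 - 197*V)
(85 + 107)*31 - g(a(-7)) = (85 + 107)*31 - (108 + ((1/3)*(-7))**2 - 197*(-7)/3) = 192*31 - (108 + (-7/3)**2 - 197*(-7/3)) = 5952 - (108 + 49/9 + 1379/3) = 5952 - 1*5158/9 = 5952 - 5158/9 = 48410/9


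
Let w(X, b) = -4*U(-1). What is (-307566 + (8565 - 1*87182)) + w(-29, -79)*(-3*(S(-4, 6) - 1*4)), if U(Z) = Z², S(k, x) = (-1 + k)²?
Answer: -385931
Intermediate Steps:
w(X, b) = -4 (w(X, b) = -4*(-1)² = -4*1 = -4)
(-307566 + (8565 - 1*87182)) + w(-29, -79)*(-3*(S(-4, 6) - 1*4)) = (-307566 + (8565 - 1*87182)) - (-12)*((-1 - 4)² - 1*4) = (-307566 + (8565 - 87182)) - (-12)*((-5)² - 4) = (-307566 - 78617) - (-12)*(25 - 4) = -386183 - (-12)*21 = -386183 - 4*(-63) = -386183 + 252 = -385931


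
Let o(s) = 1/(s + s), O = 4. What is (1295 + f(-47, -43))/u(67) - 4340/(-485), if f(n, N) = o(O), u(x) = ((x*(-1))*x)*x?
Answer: 2087493255/233392088 ≈ 8.9442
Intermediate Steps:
u(x) = -x³ (u(x) = ((-x)*x)*x = (-x²)*x = -x³)
o(s) = 1/(2*s)
f(n, N) = ⅛ (f(n, N) = (½)/4 = (½)*(¼) = ⅛)
(1295 + f(-47, -43))/u(67) - 4340/(-485) = (1295 + ⅛)/((-1*67³)) - 4340/(-485) = 10361/(8*((-1*300763))) - 4340*(-1/485) = (10361/8)/(-300763) + 868/97 = (10361/8)*(-1/300763) + 868/97 = -10361/2406104 + 868/97 = 2087493255/233392088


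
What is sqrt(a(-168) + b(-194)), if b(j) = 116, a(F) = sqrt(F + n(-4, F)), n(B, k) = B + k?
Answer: sqrt(116 + 2*I*sqrt(85)) ≈ 10.804 + 0.85334*I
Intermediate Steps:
a(F) = sqrt(-4 + 2*F) (a(F) = sqrt(F + (-4 + F)) = sqrt(-4 + 2*F))
sqrt(a(-168) + b(-194)) = sqrt(sqrt(-4 + 2*(-168)) + 116) = sqrt(sqrt(-4 - 336) + 116) = sqrt(sqrt(-340) + 116) = sqrt(2*I*sqrt(85) + 116) = sqrt(116 + 2*I*sqrt(85))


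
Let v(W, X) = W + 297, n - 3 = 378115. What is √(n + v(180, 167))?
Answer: √378595 ≈ 615.30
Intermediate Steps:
n = 378118 (n = 3 + 378115 = 378118)
v(W, X) = 297 + W
√(n + v(180, 167)) = √(378118 + (297 + 180)) = √(378118 + 477) = √378595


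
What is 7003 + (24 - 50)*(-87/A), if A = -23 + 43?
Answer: 71161/10 ≈ 7116.1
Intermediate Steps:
A = 20
7003 + (24 - 50)*(-87/A) = 7003 + (24 - 50)*(-87/20) = 7003 - (-2262)/20 = 7003 - 26*(-87/20) = 7003 + 1131/10 = 71161/10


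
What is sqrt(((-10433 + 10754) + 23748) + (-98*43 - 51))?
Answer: 2*sqrt(4951) ≈ 140.73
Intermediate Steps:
sqrt(((-10433 + 10754) + 23748) + (-98*43 - 51)) = sqrt((321 + 23748) + (-4214 - 51)) = sqrt(24069 - 4265) = sqrt(19804) = 2*sqrt(4951)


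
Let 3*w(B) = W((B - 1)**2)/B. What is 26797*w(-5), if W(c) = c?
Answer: -321564/5 ≈ -64313.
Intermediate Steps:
w(B) = (-1 + B)**2/(3*B) (w(B) = ((B - 1)**2/B)/3 = ((-1 + B)**2/B)/3 = (-1 + B)**2/(3*B))
26797*w(-5) = 26797*((1/3)*(-1 - 5)**2/(-5)) = 26797*((1/3)*(-1/5)*(-6)**2) = 26797*((1/3)*(-1/5)*36) = 26797*(-12/5) = -321564/5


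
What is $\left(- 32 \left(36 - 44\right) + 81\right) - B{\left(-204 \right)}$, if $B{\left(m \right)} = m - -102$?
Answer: $439$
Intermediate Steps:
$B{\left(m \right)} = 102 + m$ ($B{\left(m \right)} = m + 102 = 102 + m$)
$\left(- 32 \left(36 - 44\right) + 81\right) - B{\left(-204 \right)} = \left(- 32 \left(36 - 44\right) + 81\right) - \left(102 - 204\right) = \left(\left(-32\right) \left(-8\right) + 81\right) - -102 = \left(256 + 81\right) + 102 = 337 + 102 = 439$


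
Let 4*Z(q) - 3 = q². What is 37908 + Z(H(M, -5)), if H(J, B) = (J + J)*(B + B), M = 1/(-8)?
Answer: 606565/16 ≈ 37910.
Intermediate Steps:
M = -⅛ ≈ -0.12500
H(J, B) = 4*B*J (H(J, B) = (2*J)*(2*B) = 4*B*J)
Z(q) = ¾ + q²/4
37908 + Z(H(M, -5)) = 37908 + (¾ + (4*(-5)*(-⅛))²/4) = 37908 + (¾ + (5/2)²/4) = 37908 + (¾ + (¼)*(25/4)) = 37908 + (¾ + 25/16) = 37908 + 37/16 = 606565/16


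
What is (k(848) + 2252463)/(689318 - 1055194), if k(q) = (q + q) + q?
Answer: -2255007/365876 ≈ -6.1633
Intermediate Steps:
k(q) = 3*q (k(q) = 2*q + q = 3*q)
(k(848) + 2252463)/(689318 - 1055194) = (3*848 + 2252463)/(689318 - 1055194) = (2544 + 2252463)/(-365876) = 2255007*(-1/365876) = -2255007/365876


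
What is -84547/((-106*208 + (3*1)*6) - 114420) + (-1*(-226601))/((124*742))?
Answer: 19349353413/6277245800 ≈ 3.0825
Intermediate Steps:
-84547/((-106*208 + (3*1)*6) - 114420) + (-1*(-226601))/((124*742)) = -84547/((-22048 + 3*6) - 114420) + 226601/92008 = -84547/((-22048 + 18) - 114420) + 226601*(1/92008) = -84547/(-22030 - 114420) + 226601/92008 = -84547/(-136450) + 226601/92008 = -84547*(-1/136450) + 226601/92008 = 84547/136450 + 226601/92008 = 19349353413/6277245800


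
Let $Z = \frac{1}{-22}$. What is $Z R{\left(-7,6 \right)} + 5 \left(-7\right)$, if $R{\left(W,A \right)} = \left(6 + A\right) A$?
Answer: $- \frac{421}{11} \approx -38.273$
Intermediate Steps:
$Z = - \frac{1}{22} \approx -0.045455$
$R{\left(W,A \right)} = A \left(6 + A\right)$
$Z R{\left(-7,6 \right)} + 5 \left(-7\right) = - \frac{6 \left(6 + 6\right)}{22} + 5 \left(-7\right) = - \frac{6 \cdot 12}{22} - 35 = \left(- \frac{1}{22}\right) 72 - 35 = - \frac{36}{11} - 35 = - \frac{421}{11}$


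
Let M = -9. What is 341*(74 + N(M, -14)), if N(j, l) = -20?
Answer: 18414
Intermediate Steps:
341*(74 + N(M, -14)) = 341*(74 - 20) = 341*54 = 18414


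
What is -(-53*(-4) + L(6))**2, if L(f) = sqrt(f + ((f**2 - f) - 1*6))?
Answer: -(212 + sqrt(30))**2 ≈ -47296.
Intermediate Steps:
L(f) = sqrt(-6 + f**2) (L(f) = sqrt(f + ((f**2 - f) - 6)) = sqrt(f + (-6 + f**2 - f)) = sqrt(-6 + f**2))
-(-53*(-4) + L(6))**2 = -(-53*(-4) + sqrt(-6 + 6**2))**2 = -(212 + sqrt(-6 + 36))**2 = -(212 + sqrt(30))**2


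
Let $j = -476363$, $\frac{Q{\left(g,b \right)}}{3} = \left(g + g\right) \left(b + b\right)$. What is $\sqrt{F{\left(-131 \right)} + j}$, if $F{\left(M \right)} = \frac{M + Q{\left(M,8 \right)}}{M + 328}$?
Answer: $\frac{17 i \sqrt{63978114}}{197} \approx 690.24 i$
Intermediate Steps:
$Q{\left(g,b \right)} = 12 b g$ ($Q{\left(g,b \right)} = 3 \left(g + g\right) \left(b + b\right) = 3 \cdot 2 g 2 b = 3 \cdot 4 b g = 12 b g$)
$F{\left(M \right)} = \frac{97 M}{328 + M}$ ($F{\left(M \right)} = \frac{M + 12 \cdot 8 M}{M + 328} = \frac{M + 96 M}{328 + M} = \frac{97 M}{328 + M}$)
$\sqrt{F{\left(-131 \right)} + j} = \sqrt{97 \left(-131\right) \frac{1}{328 - 131} - 476363} = \sqrt{97 \left(-131\right) \frac{1}{197} - 476363} = \sqrt{- \frac{12707}{197} - 476363} = \sqrt{- \frac{93856218}{197}} = \frac{17 i \sqrt{63978114}}{197}$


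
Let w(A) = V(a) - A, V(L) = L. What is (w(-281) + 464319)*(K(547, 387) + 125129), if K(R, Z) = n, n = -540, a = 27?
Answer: 57887413303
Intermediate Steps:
w(A) = 27 - A
K(R, Z) = -540
(w(-281) + 464319)*(K(547, 387) + 125129) = ((27 - 1*(-281)) + 464319)*(-540 + 125129) = ((27 + 281) + 464319)*124589 = (308 + 464319)*124589 = 464627*124589 = 57887413303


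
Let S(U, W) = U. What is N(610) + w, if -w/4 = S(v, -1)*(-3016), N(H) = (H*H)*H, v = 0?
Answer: 226981000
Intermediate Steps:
N(H) = H³ (N(H) = H²*H = H³)
w = 0 (w = -0*(-3016) = -4*0 = 0)
N(610) + w = 610³ + 0 = 226981000 + 0 = 226981000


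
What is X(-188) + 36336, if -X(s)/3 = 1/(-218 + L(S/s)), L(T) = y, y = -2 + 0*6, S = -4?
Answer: 7993923/220 ≈ 36336.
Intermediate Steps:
y = -2 (y = -2 + 0 = -2)
L(T) = -2
X(s) = 3/220 (X(s) = -3/(-218 - 2) = -3/(-220) = -3*(-1/220) = 3/220)
X(-188) + 36336 = 3/220 + 36336 = 7993923/220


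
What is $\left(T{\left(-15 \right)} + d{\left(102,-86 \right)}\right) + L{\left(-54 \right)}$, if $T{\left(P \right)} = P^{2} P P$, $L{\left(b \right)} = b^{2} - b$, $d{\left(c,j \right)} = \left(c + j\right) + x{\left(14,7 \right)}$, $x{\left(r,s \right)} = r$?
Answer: $53625$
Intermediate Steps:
$d{\left(c,j \right)} = 14 + c + j$ ($d{\left(c,j \right)} = \left(c + j\right) + 14 = 14 + c + j$)
$T{\left(P \right)} = P^{4}$ ($T{\left(P \right)} = P^{3} P = P^{4}$)
$\left(T{\left(-15 \right)} + d{\left(102,-86 \right)}\right) + L{\left(-54 \right)} = \left(\left(-15\right)^{4} + \left(14 + 102 - 86\right)\right) - 54 \left(-1 - 54\right) = \left(50625 + 30\right) - -2970 = 50655 + 2970 = 53625$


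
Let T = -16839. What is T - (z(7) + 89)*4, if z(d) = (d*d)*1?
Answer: -17391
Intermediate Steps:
z(d) = d² (z(d) = d²*1 = d²)
T - (z(7) + 89)*4 = -16839 - (7² + 89)*4 = -16839 - (49 + 89)*4 = -16839 - 138*4 = -16839 - 1*552 = -16839 - 552 = -17391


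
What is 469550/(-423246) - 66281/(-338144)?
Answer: -65361173537/71559047712 ≈ -0.91339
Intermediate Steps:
469550/(-423246) - 66281/(-338144) = 469550*(-1/423246) - 66281*(-1/338144) = -234775/211623 + 66281/338144 = -65361173537/71559047712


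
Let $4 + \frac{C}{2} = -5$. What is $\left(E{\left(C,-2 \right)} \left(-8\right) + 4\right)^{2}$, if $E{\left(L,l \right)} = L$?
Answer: $21904$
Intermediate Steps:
$C = -18$ ($C = -8 + 2 \left(-5\right) = -8 - 10 = -18$)
$\left(E{\left(C,-2 \right)} \left(-8\right) + 4\right)^{2} = \left(\left(-18\right) \left(-8\right) + 4\right)^{2} = \left(144 + 4\right)^{2} = 148^{2} = 21904$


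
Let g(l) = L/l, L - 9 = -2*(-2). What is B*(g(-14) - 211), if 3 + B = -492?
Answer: 1468665/14 ≈ 1.0490e+5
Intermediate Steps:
B = -495 (B = -3 - 492 = -495)
L = 13 (L = 9 - 2*(-2) = 9 + 4 = 13)
g(l) = 13/l
B*(g(-14) - 211) = -495*(13/(-14) - 211) = -495*(13*(-1/14) - 211) = -495*(-13/14 - 211) = -495*(-2967/14) = 1468665/14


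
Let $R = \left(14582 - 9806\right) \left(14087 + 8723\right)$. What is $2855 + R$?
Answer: $108943415$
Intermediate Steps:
$R = 108940560$ ($R = 4776 \cdot 22810 = 108940560$)
$2855 + R = 2855 + 108940560 = 108943415$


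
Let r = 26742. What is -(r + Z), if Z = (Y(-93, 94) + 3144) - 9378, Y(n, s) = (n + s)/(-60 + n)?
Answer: -3137723/153 ≈ -20508.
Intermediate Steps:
Y(n, s) = (n + s)/(-60 + n)
Z = -953803/153 (Z = ((-93 + 94)/(-60 - 93) + 3144) - 9378 = (1/(-153) + 3144) - 9378 = (-1/153*1 + 3144) - 9378 = (-1/153 + 3144) - 9378 = 481031/153 - 9378 = -953803/153 ≈ -6234.0)
-(r + Z) = -(26742 - 953803/153) = -1*3137723/153 = -3137723/153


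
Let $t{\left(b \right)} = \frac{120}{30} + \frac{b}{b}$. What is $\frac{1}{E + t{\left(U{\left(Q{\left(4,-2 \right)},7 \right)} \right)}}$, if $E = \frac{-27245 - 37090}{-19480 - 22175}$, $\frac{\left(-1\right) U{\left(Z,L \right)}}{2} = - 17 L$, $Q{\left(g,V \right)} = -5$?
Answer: $\frac{2777}{18174} \approx 0.1528$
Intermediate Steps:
$U{\left(Z,L \right)} = 34 L$ ($U{\left(Z,L \right)} = - 2 \left(- 17 L\right) = 34 L$)
$t{\left(b \right)} = 5$ ($t{\left(b \right)} = 120 \cdot \frac{1}{30} + 1 = 4 + 1 = 5$)
$E = \frac{4289}{2777}$ ($E = - \frac{64335}{-41655} = \left(-64335\right) \left(- \frac{1}{41655}\right) = \frac{4289}{2777} \approx 1.5445$)
$\frac{1}{E + t{\left(U{\left(Q{\left(4,-2 \right)},7 \right)} \right)}} = \frac{1}{\frac{4289}{2777} + 5} = \frac{1}{\frac{18174}{2777}} = \frac{2777}{18174}$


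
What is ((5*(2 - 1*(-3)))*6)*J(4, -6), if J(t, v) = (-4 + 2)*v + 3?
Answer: 2250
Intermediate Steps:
J(t, v) = 3 - 2*v (J(t, v) = -2*v + 3 = 3 - 2*v)
((5*(2 - 1*(-3)))*6)*J(4, -6) = ((5*(2 - 1*(-3)))*6)*(3 - 2*(-6)) = ((5*(2 + 3))*6)*(3 + 12) = ((5*5)*6)*15 = (25*6)*15 = 150*15 = 2250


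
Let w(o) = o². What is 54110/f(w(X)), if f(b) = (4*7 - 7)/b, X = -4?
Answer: 123680/3 ≈ 41227.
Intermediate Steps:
f(b) = 21/b (f(b) = (28 - 7)/b = 21/b)
54110/f(w(X)) = 54110/((21/((-4)²))) = 54110/((21/16)) = 54110/((21*(1/16))) = 54110/(21/16) = 54110*(16/21) = 123680/3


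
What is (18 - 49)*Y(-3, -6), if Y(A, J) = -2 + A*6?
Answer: 620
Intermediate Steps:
Y(A, J) = -2 + 6*A
(18 - 49)*Y(-3, -6) = (18 - 49)*(-2 + 6*(-3)) = -31*(-2 - 18) = -31*(-20) = 620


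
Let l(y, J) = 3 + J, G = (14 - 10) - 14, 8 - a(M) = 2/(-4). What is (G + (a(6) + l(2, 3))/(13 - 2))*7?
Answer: -1337/22 ≈ -60.773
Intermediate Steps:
a(M) = 17/2 (a(M) = 8 - 2/(-4) = 8 - 2*(-1)/4 = 8 - 1*(-½) = 8 + ½ = 17/2)
G = -10 (G = 4 - 14 = -10)
(G + (a(6) + l(2, 3))/(13 - 2))*7 = (-10 + (17/2 + (3 + 3))/(13 - 2))*7 = (-10 + (17/2 + 6)/11)*7 = (-10 + (29/2)*(1/11))*7 = (-10 + 29/22)*7 = -191/22*7 = -1337/22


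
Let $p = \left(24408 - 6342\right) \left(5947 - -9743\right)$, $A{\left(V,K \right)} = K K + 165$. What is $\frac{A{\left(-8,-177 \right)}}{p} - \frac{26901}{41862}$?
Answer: $- \frac{105887764996}{164805775215} \approx -0.6425$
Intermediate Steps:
$A{\left(V,K \right)} = 165 + K^{2}$ ($A{\left(V,K \right)} = K^{2} + 165 = 165 + K^{2}$)
$p = 283455540$ ($p = 18066 \left(5947 + 9743\right) = 18066 \cdot 15690 = 283455540$)
$\frac{A{\left(-8,-177 \right)}}{p} - \frac{26901}{41862} = \frac{165 + \left(-177\right)^{2}}{283455540} - \frac{26901}{41862} = \left(165 + 31329\right) \frac{1}{283455540} - \frac{8967}{13954} = 31494 \cdot \frac{1}{283455540} - \frac{8967}{13954} = \frac{5249}{47242590} - \frac{8967}{13954} = - \frac{105887764996}{164805775215}$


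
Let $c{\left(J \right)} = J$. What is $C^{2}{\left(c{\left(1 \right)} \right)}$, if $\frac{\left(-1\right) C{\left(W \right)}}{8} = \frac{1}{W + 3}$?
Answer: $4$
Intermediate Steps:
$C{\left(W \right)} = - \frac{8}{3 + W}$ ($C{\left(W \right)} = - \frac{8}{W + 3} = - \frac{8}{3 + W}$)
$C^{2}{\left(c{\left(1 \right)} \right)} = \left(- \frac{8}{3 + 1}\right)^{2} = \left(- \frac{8}{4}\right)^{2} = \left(\left(-8\right) \frac{1}{4}\right)^{2} = \left(-2\right)^{2} = 4$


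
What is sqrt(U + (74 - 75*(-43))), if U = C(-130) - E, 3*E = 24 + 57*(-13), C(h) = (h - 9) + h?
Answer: sqrt(3269) ≈ 57.175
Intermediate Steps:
C(h) = -9 + 2*h (C(h) = (-9 + h) + h = -9 + 2*h)
E = -239 (E = (24 + 57*(-13))/3 = (24 - 741)/3 = (1/3)*(-717) = -239)
U = -30 (U = (-9 + 2*(-130)) - 1*(-239) = (-9 - 260) + 239 = -269 + 239 = -30)
sqrt(U + (74 - 75*(-43))) = sqrt(-30 + (74 - 75*(-43))) = sqrt(-30 + (74 + 3225)) = sqrt(-30 + 3299) = sqrt(3269)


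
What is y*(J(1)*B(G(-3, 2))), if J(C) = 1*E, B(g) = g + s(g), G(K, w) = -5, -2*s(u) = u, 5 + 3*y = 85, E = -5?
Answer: 1000/3 ≈ 333.33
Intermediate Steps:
y = 80/3 (y = -5/3 + (1/3)*85 = -5/3 + 85/3 = 80/3 ≈ 26.667)
s(u) = -u/2
B(g) = g/2 (B(g) = g - g/2 = g/2)
J(C) = -5 (J(C) = 1*(-5) = -5)
y*(J(1)*B(G(-3, 2))) = 80*(-5*(-5)/2)/3 = 80*(-5*(-5/2))/3 = (80/3)*(25/2) = 1000/3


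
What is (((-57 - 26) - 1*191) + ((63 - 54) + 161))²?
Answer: 10816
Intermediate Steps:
(((-57 - 26) - 1*191) + ((63 - 54) + 161))² = ((-83 - 191) + (9 + 161))² = (-274 + 170)² = (-104)² = 10816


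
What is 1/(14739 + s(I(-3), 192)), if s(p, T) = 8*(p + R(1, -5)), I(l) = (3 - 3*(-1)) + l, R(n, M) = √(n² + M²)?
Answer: 14763/217944505 - 8*√26/217944505 ≈ 6.7550e-5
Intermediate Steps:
R(n, M) = √(M² + n²)
I(l) = 6 + l (I(l) = (3 + 3) + l = 6 + l)
s(p, T) = 8*p + 8*√26 (s(p, T) = 8*(p + √((-5)² + 1²)) = 8*(p + √(25 + 1)) = 8*(p + √26) = 8*p + 8*√26)
1/(14739 + s(I(-3), 192)) = 1/(14739 + (8*(6 - 3) + 8*√26)) = 1/(14739 + (8*3 + 8*√26)) = 1/(14739 + (24 + 8*√26)) = 1/(14763 + 8*√26)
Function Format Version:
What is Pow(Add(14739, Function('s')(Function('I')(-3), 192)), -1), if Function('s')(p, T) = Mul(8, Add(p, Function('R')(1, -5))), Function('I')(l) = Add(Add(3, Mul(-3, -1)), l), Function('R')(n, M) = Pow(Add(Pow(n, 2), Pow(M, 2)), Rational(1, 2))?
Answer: Add(Rational(14763, 217944505), Mul(Rational(-8, 217944505), Pow(26, Rational(1, 2)))) ≈ 6.7550e-5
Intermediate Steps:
Function('R')(n, M) = Pow(Add(Pow(M, 2), Pow(n, 2)), Rational(1, 2))
Function('I')(l) = Add(6, l) (Function('I')(l) = Add(Add(3, 3), l) = Add(6, l))
Function('s')(p, T) = Add(Mul(8, p), Mul(8, Pow(26, Rational(1, 2)))) (Function('s')(p, T) = Mul(8, Add(p, Pow(Add(Pow(-5, 2), Pow(1, 2)), Rational(1, 2)))) = Mul(8, Add(p, Pow(Add(25, 1), Rational(1, 2)))) = Mul(8, Add(p, Pow(26, Rational(1, 2)))) = Add(Mul(8, p), Mul(8, Pow(26, Rational(1, 2)))))
Pow(Add(14739, Function('s')(Function('I')(-3), 192)), -1) = Pow(Add(14739, Add(Mul(8, Add(6, -3)), Mul(8, Pow(26, Rational(1, 2))))), -1) = Pow(Add(14739, Add(Mul(8, 3), Mul(8, Pow(26, Rational(1, 2))))), -1) = Pow(Add(14739, Add(24, Mul(8, Pow(26, Rational(1, 2))))), -1) = Pow(Add(14763, Mul(8, Pow(26, Rational(1, 2)))), -1)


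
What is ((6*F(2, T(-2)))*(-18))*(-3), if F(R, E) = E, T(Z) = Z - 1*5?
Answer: -2268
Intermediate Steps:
T(Z) = -5 + Z (T(Z) = Z - 5 = -5 + Z)
((6*F(2, T(-2)))*(-18))*(-3) = ((6*(-5 - 2))*(-18))*(-3) = ((6*(-7))*(-18))*(-3) = -42*(-18)*(-3) = 756*(-3) = -2268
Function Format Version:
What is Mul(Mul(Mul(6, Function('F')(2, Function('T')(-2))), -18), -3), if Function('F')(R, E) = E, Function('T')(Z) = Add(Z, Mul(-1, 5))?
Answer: -2268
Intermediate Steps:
Function('T')(Z) = Add(-5, Z) (Function('T')(Z) = Add(Z, -5) = Add(-5, Z))
Mul(Mul(Mul(6, Function('F')(2, Function('T')(-2))), -18), -3) = Mul(Mul(Mul(6, Add(-5, -2)), -18), -3) = Mul(Mul(Mul(6, -7), -18), -3) = Mul(Mul(-42, -18), -3) = Mul(756, -3) = -2268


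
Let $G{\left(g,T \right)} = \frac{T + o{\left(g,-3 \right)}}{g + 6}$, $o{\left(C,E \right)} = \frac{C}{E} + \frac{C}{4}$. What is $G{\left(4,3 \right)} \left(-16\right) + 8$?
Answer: $\frac{56}{15} \approx 3.7333$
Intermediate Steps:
$o{\left(C,E \right)} = \frac{C}{4} + \frac{C}{E}$ ($o{\left(C,E \right)} = \frac{C}{E} + C \frac{1}{4} = \frac{C}{E} + \frac{C}{4} = \frac{C}{4} + \frac{C}{E}$)
$G{\left(g,T \right)} = \frac{T - \frac{g}{12}}{6 + g}$ ($G{\left(g,T \right)} = \frac{T + \left(\frac{g}{4} + \frac{g}{-3}\right)}{g + 6} = \frac{T + \left(\frac{g}{4} + g \left(- \frac{1}{3}\right)\right)}{6 + g} = \frac{T + \left(\frac{g}{4} - \frac{g}{3}\right)}{6 + g} = \frac{T - \frac{g}{12}}{6 + g}$)
$G{\left(4,3 \right)} \left(-16\right) + 8 = \frac{3 - \frac{1}{3}}{6 + 4} \left(-16\right) + 8 = \frac{3 - \frac{1}{3}}{10} \left(-16\right) + 8 = \frac{1}{10} \cdot \frac{8}{3} \left(-16\right) + 8 = \frac{4}{15} \left(-16\right) + 8 = - \frac{64}{15} + 8 = \frac{56}{15}$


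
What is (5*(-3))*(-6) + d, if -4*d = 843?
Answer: -483/4 ≈ -120.75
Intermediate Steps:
d = -843/4 (d = -¼*843 = -843/4 ≈ -210.75)
(5*(-3))*(-6) + d = (5*(-3))*(-6) - 843/4 = -15*(-6) - 843/4 = 90 - 843/4 = -483/4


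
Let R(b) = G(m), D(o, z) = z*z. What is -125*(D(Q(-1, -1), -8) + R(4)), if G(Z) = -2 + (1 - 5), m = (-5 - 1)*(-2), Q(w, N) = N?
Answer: -7250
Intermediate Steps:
m = 12 (m = -6*(-2) = 12)
G(Z) = -6 (G(Z) = -2 - 4 = -6)
D(o, z) = z**2
R(b) = -6
-125*(D(Q(-1, -1), -8) + R(4)) = -125*((-8)**2 - 6) = -125*(64 - 6) = -125*58 = -7250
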